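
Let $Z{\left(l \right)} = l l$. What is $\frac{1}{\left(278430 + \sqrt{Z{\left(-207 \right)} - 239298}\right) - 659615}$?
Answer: $- \frac{381185}{145302200674} - \frac{i \sqrt{196449}}{145302200674} \approx -2.6234 \cdot 10^{-6} - 3.0504 \cdot 10^{-9} i$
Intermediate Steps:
$Z{\left(l \right)} = l^{2}$
$\frac{1}{\left(278430 + \sqrt{Z{\left(-207 \right)} - 239298}\right) - 659615} = \frac{1}{\left(278430 + \sqrt{\left(-207\right)^{2} - 239298}\right) - 659615} = \frac{1}{\left(278430 + \sqrt{42849 - 239298}\right) - 659615} = \frac{1}{\left(278430 + \sqrt{-196449}\right) - 659615} = \frac{1}{\left(278430 + i \sqrt{196449}\right) - 659615} = \frac{1}{-381185 + i \sqrt{196449}}$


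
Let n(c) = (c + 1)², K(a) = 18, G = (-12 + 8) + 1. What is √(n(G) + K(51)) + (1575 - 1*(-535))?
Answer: 2110 + √22 ≈ 2114.7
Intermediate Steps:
G = -3 (G = -4 + 1 = -3)
n(c) = (1 + c)²
√(n(G) + K(51)) + (1575 - 1*(-535)) = √((1 - 3)² + 18) + (1575 - 1*(-535)) = √((-2)² + 18) + (1575 + 535) = √(4 + 18) + 2110 = √22 + 2110 = 2110 + √22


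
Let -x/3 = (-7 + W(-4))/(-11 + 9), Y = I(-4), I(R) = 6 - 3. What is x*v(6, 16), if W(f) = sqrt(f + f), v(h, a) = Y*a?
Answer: -504 + 144*I*sqrt(2) ≈ -504.0 + 203.65*I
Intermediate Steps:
I(R) = 3
Y = 3
v(h, a) = 3*a
W(f) = sqrt(2)*sqrt(f) (W(f) = sqrt(2*f) = sqrt(2)*sqrt(f))
x = -21/2 + 3*I*sqrt(2) (x = -3*(-7 + sqrt(2)*sqrt(-4))/(-11 + 9) = -3*(-7 + sqrt(2)*(2*I))/(-2) = -3*(-7 + 2*I*sqrt(2))*(-1)/2 = -3*(7/2 - I*sqrt(2)) = -21/2 + 3*I*sqrt(2) ≈ -10.5 + 4.2426*I)
x*v(6, 16) = (-21/2 + 3*I*sqrt(2))*(3*16) = (-21/2 + 3*I*sqrt(2))*48 = -504 + 144*I*sqrt(2)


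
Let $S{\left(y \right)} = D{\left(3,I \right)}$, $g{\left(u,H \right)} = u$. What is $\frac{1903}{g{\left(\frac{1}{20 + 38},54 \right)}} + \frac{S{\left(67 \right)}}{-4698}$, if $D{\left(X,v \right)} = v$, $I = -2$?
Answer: $\frac{259268527}{2349} \approx 1.1037 \cdot 10^{5}$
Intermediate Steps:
$S{\left(y \right)} = -2$
$\frac{1903}{g{\left(\frac{1}{20 + 38},54 \right)}} + \frac{S{\left(67 \right)}}{-4698} = \frac{1903}{\frac{1}{20 + 38}} - \frac{2}{-4698} = \frac{1903}{\frac{1}{58}} - - \frac{1}{2349} = 1903 \frac{1}{\frac{1}{58}} + \frac{1}{2349} = 1903 \cdot 58 + \frac{1}{2349} = 110374 + \frac{1}{2349} = \frac{259268527}{2349}$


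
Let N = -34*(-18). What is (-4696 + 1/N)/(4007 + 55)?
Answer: -2873951/2485944 ≈ -1.1561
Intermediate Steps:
N = 612
(-4696 + 1/N)/(4007 + 55) = (-4696 + 1/612)/(4007 + 55) = (-4696 + 1/612)/4062 = -2873951/612*1/4062 = -2873951/2485944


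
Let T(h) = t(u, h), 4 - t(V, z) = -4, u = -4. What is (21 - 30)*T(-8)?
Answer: -72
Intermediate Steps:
t(V, z) = 8 (t(V, z) = 4 - 1*(-4) = 4 + 4 = 8)
T(h) = 8
(21 - 30)*T(-8) = (21 - 30)*8 = -9*8 = -72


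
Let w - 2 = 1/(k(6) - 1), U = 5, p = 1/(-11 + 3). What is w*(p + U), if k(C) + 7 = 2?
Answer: 143/16 ≈ 8.9375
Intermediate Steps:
k(C) = -5 (k(C) = -7 + 2 = -5)
p = -⅛ (p = 1/(-8) = -⅛ ≈ -0.12500)
w = 11/6 (w = 2 + 1/(-5 - 1) = 2 + 1/(-6) = 2 - ⅙ = 11/6 ≈ 1.8333)
w*(p + U) = 11*(-⅛ + 5)/6 = (11/6)*(39/8) = 143/16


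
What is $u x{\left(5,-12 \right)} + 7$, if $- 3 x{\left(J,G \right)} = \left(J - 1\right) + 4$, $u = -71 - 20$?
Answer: $\frac{749}{3} \approx 249.67$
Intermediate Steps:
$u = -91$ ($u = -71 - 20 = -91$)
$x{\left(J,G \right)} = -1 - \frac{J}{3}$ ($x{\left(J,G \right)} = - \frac{\left(J - 1\right) + 4}{3} = - \frac{\left(-1 + J\right) + 4}{3} = - \frac{3 + J}{3} = -1 - \frac{J}{3}$)
$u x{\left(5,-12 \right)} + 7 = - 91 \left(-1 - \frac{5}{3}\right) + 7 = \left(-91\right) \left(- \frac{8}{3}\right) + 7 = \frac{728}{3} + 7 = \frac{749}{3}$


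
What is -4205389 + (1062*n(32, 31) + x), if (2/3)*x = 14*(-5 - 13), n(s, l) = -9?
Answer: -4215325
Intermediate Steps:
x = -378 (x = 3*(14*(-5 - 13))/2 = 3*(14*(-18))/2 = (3/2)*(-252) = -378)
-4205389 + (1062*n(32, 31) + x) = -4205389 + (1062*(-9) - 378) = -4205389 + (-9558 - 378) = -4205389 - 9936 = -4215325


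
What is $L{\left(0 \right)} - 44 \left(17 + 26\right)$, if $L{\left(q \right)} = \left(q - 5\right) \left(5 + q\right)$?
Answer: $-1917$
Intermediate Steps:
$L{\left(q \right)} = \left(-5 + q\right) \left(5 + q\right)$
$L{\left(0 \right)} - 44 \left(17 + 26\right) = \left(-25 + 0^{2}\right) - 44 \left(17 + 26\right) = \left(-25 + 0\right) - 1892 = -25 - 1892 = -1917$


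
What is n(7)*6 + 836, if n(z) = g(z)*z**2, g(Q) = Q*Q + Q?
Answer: 17300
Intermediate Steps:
g(Q) = Q + Q**2 (g(Q) = Q**2 + Q = Q + Q**2)
n(z) = z**3*(1 + z) (n(z) = (z*(1 + z))*z**2 = z**3*(1 + z))
n(7)*6 + 836 = (7**3*(1 + 7))*6 + 836 = (343*8)*6 + 836 = 2744*6 + 836 = 16464 + 836 = 17300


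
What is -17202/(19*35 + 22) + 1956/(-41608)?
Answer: -59757049/2382058 ≈ -25.086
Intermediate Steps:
-17202/(19*35 + 22) + 1956/(-41608) = -17202/(665 + 22) + 1956*(-1/41608) = -17202/687 - 489/10402 = -17202*1/687 - 489/10402 = -5734/229 - 489/10402 = -59757049/2382058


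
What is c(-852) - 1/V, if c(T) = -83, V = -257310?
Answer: -21356729/257310 ≈ -83.000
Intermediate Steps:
c(-852) - 1/V = -83 - 1/(-257310) = -83 - 1*(-1/257310) = -83 + 1/257310 = -21356729/257310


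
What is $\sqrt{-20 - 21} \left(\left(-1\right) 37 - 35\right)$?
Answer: $- 72 i \sqrt{41} \approx - 461.02 i$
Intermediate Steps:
$\sqrt{-20 - 21} \left(\left(-1\right) 37 - 35\right) = \sqrt{-41} \left(-37 - 35\right) = i \sqrt{41} \left(-72\right) = - 72 i \sqrt{41}$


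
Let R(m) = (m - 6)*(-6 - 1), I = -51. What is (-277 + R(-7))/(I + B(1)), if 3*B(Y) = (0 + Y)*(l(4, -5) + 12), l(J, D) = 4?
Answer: 558/137 ≈ 4.0730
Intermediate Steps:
R(m) = 42 - 7*m (R(m) = (-6 + m)*(-7) = 42 - 7*m)
B(Y) = 16*Y/3 (B(Y) = ((0 + Y)*(4 + 12))/3 = (Y*16)/3 = (16*Y)/3 = 16*Y/3)
(-277 + R(-7))/(I + B(1)) = (-277 + (42 - 7*(-7)))/(-51 + (16/3)*1) = (-277 + (42 + 49))/(-51 + 16/3) = (-277 + 91)/(-137/3) = -186*(-3/137) = 558/137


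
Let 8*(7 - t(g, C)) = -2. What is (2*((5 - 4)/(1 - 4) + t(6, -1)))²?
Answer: 6889/36 ≈ 191.36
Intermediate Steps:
t(g, C) = 29/4 (t(g, C) = 7 - ⅛*(-2) = 7 + ¼ = 29/4)
(2*((5 - 4)/(1 - 4) + t(6, -1)))² = (2*((5 - 4)/(1 - 4) + 29/4))² = (2*(1/(-3) + 29/4))² = (2*(1*(-⅓) + 29/4))² = (2*(-⅓ + 29/4))² = (2*(83/12))² = (83/6)² = 6889/36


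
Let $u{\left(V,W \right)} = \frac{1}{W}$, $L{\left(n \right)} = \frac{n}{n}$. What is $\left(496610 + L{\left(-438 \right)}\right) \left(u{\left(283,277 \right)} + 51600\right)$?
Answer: $\frac{7098160841811}{277} \approx 2.5625 \cdot 10^{10}$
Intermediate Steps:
$L{\left(n \right)} = 1$
$\left(496610 + L{\left(-438 \right)}\right) \left(u{\left(283,277 \right)} + 51600\right) = \left(496610 + 1\right) \left(\frac{1}{277} + 51600\right) = 496611 \left(\frac{1}{277} + 51600\right) = 496611 \cdot \frac{14293201}{277} = \frac{7098160841811}{277}$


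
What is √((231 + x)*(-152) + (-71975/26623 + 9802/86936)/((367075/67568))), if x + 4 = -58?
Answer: 2*I*√2897218757189005590498490860863/21239850831515 ≈ 160.28*I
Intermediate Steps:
x = -62 (x = -4 - 58 = -62)
√((231 + x)*(-152) + (-71975/26623 + 9802/86936)/((367075/67568))) = √((231 - 62)*(-152) + (-71975/26623 + 9802/86936)/((367075/67568))) = √(169*(-152) + (-71975*1/26623 + 9802*(1/86936))/((367075*(1/67568)))) = √(-25688 + (-71975/26623 + 4901/43468)/(367075/67568)) = √(-25688 - 2998129977/1157248564*67568/367075) = √(-25688 - 50644411571484/106199254157575) = √(-2728097085211358084/106199254157575) = 2*I*√2897218757189005590498490860863/21239850831515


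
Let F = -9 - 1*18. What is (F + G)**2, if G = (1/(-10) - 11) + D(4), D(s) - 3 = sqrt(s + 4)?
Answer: 124001/100 - 702*sqrt(2)/5 ≈ 1041.5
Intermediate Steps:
F = -27 (F = -9 - 18 = -27)
D(s) = 3 + sqrt(4 + s) (D(s) = 3 + sqrt(s + 4) = 3 + sqrt(4 + s))
G = -81/10 + 2*sqrt(2) (G = (1/(-10) - 11) + (3 + sqrt(4 + 4)) = (-1/10 - 11) + (3 + sqrt(8)) = -111/10 + (3 + 2*sqrt(2)) = -81/10 + 2*sqrt(2) ≈ -5.2716)
(F + G)**2 = (-27 + (-81/10 + 2*sqrt(2)))**2 = (-351/10 + 2*sqrt(2))**2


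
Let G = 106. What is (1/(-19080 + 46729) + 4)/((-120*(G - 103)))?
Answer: -110597/9953640 ≈ -0.011111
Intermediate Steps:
(1/(-19080 + 46729) + 4)/((-120*(G - 103))) = (1/(-19080 + 46729) + 4)/((-120*(106 - 103))) = (1/27649 + 4)/((-120*3)) = (1/27649 + 4)/(-360) = (110597/27649)*(-1/360) = -110597/9953640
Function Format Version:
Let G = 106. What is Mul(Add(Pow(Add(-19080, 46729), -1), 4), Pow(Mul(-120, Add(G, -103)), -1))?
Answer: Rational(-110597, 9953640) ≈ -0.011111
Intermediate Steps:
Mul(Add(Pow(Add(-19080, 46729), -1), 4), Pow(Mul(-120, Add(G, -103)), -1)) = Mul(Add(Pow(Add(-19080, 46729), -1), 4), Pow(Mul(-120, Add(106, -103)), -1)) = Mul(Add(Pow(27649, -1), 4), Pow(Mul(-120, 3), -1)) = Mul(Add(Rational(1, 27649), 4), Pow(-360, -1)) = Mul(Rational(110597, 27649), Rational(-1, 360)) = Rational(-110597, 9953640)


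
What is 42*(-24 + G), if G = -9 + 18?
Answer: -630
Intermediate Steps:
G = 9
42*(-24 + G) = 42*(-24 + 9) = 42*(-15) = -630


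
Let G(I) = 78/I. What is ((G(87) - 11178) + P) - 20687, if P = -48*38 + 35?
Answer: -975940/29 ≈ -33653.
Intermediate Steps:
P = -1789 (P = -1824 + 35 = -1789)
((G(87) - 11178) + P) - 20687 = ((78/87 - 11178) - 1789) - 20687 = ((78*(1/87) - 11178) - 1789) - 20687 = ((26/29 - 11178) - 1789) - 20687 = (-324136/29 - 1789) - 20687 = -376017/29 - 20687 = -975940/29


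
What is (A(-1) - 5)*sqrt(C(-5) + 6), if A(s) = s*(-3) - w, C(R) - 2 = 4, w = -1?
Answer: -2*sqrt(3) ≈ -3.4641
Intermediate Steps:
C(R) = 6 (C(R) = 2 + 4 = 6)
A(s) = 1 - 3*s (A(s) = s*(-3) - 1*(-1) = -3*s + 1 = 1 - 3*s)
(A(-1) - 5)*sqrt(C(-5) + 6) = ((1 - 3*(-1)) - 5)*sqrt(6 + 6) = ((1 + 3) - 5)*sqrt(12) = (4 - 5)*(2*sqrt(3)) = -2*sqrt(3)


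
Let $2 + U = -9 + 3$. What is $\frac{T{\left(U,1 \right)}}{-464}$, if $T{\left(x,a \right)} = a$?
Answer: $- \frac{1}{464} \approx -0.0021552$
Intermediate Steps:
$U = -8$ ($U = -2 + \left(-9 + 3\right) = -2 - 6 = -8$)
$\frac{T{\left(U,1 \right)}}{-464} = 1 \frac{1}{-464} = 1 \left(- \frac{1}{464}\right) = - \frac{1}{464}$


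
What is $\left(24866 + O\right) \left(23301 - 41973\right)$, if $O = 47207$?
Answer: $-1345747056$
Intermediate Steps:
$\left(24866 + O\right) \left(23301 - 41973\right) = \left(24866 + 47207\right) \left(23301 - 41973\right) = 72073 \left(-18672\right) = -1345747056$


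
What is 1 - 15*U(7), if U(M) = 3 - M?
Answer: 61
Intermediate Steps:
1 - 15*U(7) = 1 - 15*(3 - 1*7) = 1 - 15*(3 - 7) = 1 - 15*(-4) = 1 + 60 = 61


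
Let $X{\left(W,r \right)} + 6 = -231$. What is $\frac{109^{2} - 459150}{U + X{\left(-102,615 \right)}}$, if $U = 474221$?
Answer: $- \frac{447269}{473984} \approx -0.94364$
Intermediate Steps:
$X{\left(W,r \right)} = -237$ ($X{\left(W,r \right)} = -6 - 231 = -237$)
$\frac{109^{2} - 459150}{U + X{\left(-102,615 \right)}} = \frac{109^{2} - 459150}{474221 - 237} = \frac{11881 - 459150}{473984} = \left(-447269\right) \frac{1}{473984} = - \frac{447269}{473984}$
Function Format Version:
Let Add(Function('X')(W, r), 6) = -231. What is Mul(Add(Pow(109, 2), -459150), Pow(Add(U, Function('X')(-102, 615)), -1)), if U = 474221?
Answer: Rational(-447269, 473984) ≈ -0.94364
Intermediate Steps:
Function('X')(W, r) = -237 (Function('X')(W, r) = Add(-6, -231) = -237)
Mul(Add(Pow(109, 2), -459150), Pow(Add(U, Function('X')(-102, 615)), -1)) = Mul(Add(Pow(109, 2), -459150), Pow(Add(474221, -237), -1)) = Mul(Add(11881, -459150), Pow(473984, -1)) = Mul(-447269, Rational(1, 473984)) = Rational(-447269, 473984)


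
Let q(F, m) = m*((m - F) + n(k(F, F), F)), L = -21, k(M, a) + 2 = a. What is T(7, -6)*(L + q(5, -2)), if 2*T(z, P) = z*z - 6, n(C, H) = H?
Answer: -731/2 ≈ -365.50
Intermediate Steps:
k(M, a) = -2 + a
T(z, P) = -3 + z²/2 (T(z, P) = (z*z - 6)/2 = (z² - 6)/2 = (-6 + z²)/2 = -3 + z²/2)
q(F, m) = m² (q(F, m) = m*((m - F) + F) = m*m = m²)
T(7, -6)*(L + q(5, -2)) = (-3 + (½)*7²)*(-21 + (-2)²) = (-3 + (½)*49)*(-21 + 4) = (-3 + 49/2)*(-17) = (43/2)*(-17) = -731/2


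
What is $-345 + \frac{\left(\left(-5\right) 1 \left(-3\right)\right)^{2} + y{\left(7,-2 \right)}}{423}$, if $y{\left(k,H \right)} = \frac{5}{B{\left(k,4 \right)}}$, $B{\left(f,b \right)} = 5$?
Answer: $- \frac{145709}{423} \approx -344.47$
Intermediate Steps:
$y{\left(k,H \right)} = 1$ ($y{\left(k,H \right)} = \frac{5}{5} = 5 \cdot \frac{1}{5} = 1$)
$-345 + \frac{\left(\left(-5\right) 1 \left(-3\right)\right)^{2} + y{\left(7,-2 \right)}}{423} = -345 + \frac{\left(\left(-5\right) 1 \left(-3\right)\right)^{2} + 1}{423} = -345 + \left(\left(\left(-5\right) \left(-3\right)\right)^{2} + 1\right) \frac{1}{423} = -345 + \left(15^{2} + 1\right) \frac{1}{423} = -345 + \left(225 + 1\right) \frac{1}{423} = -345 + 226 \cdot \frac{1}{423} = -345 + \frac{226}{423} = - \frac{145709}{423}$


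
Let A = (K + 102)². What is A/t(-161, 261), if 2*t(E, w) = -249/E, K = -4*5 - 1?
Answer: 704214/83 ≈ 8484.5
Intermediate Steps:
K = -21 (K = -20 - 1 = -21)
t(E, w) = -249/(2*E) (t(E, w) = (-249/E)/2 = -249/(2*E))
A = 6561 (A = (-21 + 102)² = 81² = 6561)
A/t(-161, 261) = 6561/((-249/2/(-161))) = 6561/((-249/2*(-1/161))) = 6561/(249/322) = 6561*(322/249) = 704214/83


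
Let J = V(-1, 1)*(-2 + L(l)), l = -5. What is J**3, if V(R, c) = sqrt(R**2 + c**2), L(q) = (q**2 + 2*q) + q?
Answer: 1024*sqrt(2) ≈ 1448.2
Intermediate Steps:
L(q) = q**2 + 3*q
J = 8*sqrt(2) (J = sqrt((-1)**2 + 1**2)*(-2 - 5*(3 - 5)) = sqrt(1 + 1)*(-2 - 5*(-2)) = sqrt(2)*(-2 + 10) = sqrt(2)*8 = 8*sqrt(2) ≈ 11.314)
J**3 = (8*sqrt(2))**3 = 1024*sqrt(2)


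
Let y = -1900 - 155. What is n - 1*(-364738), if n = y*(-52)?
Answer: 471598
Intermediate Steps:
y = -2055
n = 106860 (n = -2055*(-52) = 106860)
n - 1*(-364738) = 106860 - 1*(-364738) = 106860 + 364738 = 471598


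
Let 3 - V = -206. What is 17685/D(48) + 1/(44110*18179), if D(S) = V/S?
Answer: 61881475975219/15235638110 ≈ 4061.6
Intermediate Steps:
V = 209 (V = 3 - 1*(-206) = 3 + 206 = 209)
D(S) = 209/S
17685/D(48) + 1/(44110*18179) = 17685/((209/48)) + 1/(44110*18179) = 17685/((209*(1/48))) + (1/44110)*(1/18179) = 17685/(209/48) + 1/801875690 = 17685*(48/209) + 1/801875690 = 848880/209 + 1/801875690 = 61881475975219/15235638110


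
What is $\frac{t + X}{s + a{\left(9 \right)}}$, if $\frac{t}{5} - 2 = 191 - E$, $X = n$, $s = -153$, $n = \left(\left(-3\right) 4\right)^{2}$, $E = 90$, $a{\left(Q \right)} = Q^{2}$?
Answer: $- \frac{659}{72} \approx -9.1528$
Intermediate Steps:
$n = 144$ ($n = \left(-12\right)^{2} = 144$)
$X = 144$
$t = 515$ ($t = 10 + 5 \left(191 - 90\right) = 10 + 5 \cdot 101 = 10 + 505 = 515$)
$\frac{t + X}{s + a{\left(9 \right)}} = \frac{515 + 144}{-153 + 9^{2}} = \frac{659}{-153 + 81} = \frac{659}{-72} = 659 \left(- \frac{1}{72}\right) = - \frac{659}{72}$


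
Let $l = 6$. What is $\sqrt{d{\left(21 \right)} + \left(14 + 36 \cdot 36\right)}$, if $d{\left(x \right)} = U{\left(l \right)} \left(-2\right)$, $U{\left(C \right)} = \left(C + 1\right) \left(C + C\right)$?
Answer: $\sqrt{1142} \approx 33.793$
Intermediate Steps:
$U{\left(C \right)} = 2 C \left(1 + C\right)$ ($U{\left(C \right)} = \left(1 + C\right) 2 C = 2 C \left(1 + C\right)$)
$d{\left(x \right)} = -168$ ($d{\left(x \right)} = 2 \cdot 6 \left(1 + 6\right) \left(-2\right) = 2 \cdot 6 \cdot 7 \left(-2\right) = 84 \left(-2\right) = -168$)
$\sqrt{d{\left(21 \right)} + \left(14 + 36 \cdot 36\right)} = \sqrt{-168 + \left(14 + 36 \cdot 36\right)} = \sqrt{-168 + \left(14 + 1296\right)} = \sqrt{-168 + 1310} = \sqrt{1142}$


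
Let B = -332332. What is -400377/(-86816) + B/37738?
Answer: -6871153843/1638131104 ≈ -4.1945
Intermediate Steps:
-400377/(-86816) + B/37738 = -400377/(-86816) - 332332/37738 = -400377*(-1/86816) - 332332*1/37738 = 400377/86816 - 166166/18869 = -6871153843/1638131104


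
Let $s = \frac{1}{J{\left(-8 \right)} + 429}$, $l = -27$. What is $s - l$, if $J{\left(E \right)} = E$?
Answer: $\frac{11368}{421} \approx 27.002$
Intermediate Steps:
$s = \frac{1}{421}$ ($s = \frac{1}{-8 + 429} = \frac{1}{421} \approx 0.0023753$)
$s - l = \frac{1}{421} - -27 = \frac{1}{421} + 27 = \frac{11368}{421}$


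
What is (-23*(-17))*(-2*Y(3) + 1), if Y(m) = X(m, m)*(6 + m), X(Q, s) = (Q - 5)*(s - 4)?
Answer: -13685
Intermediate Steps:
X(Q, s) = (-5 + Q)*(-4 + s)
Y(m) = (6 + m)*(20 + m² - 9*m) (Y(m) = (20 - 5*m - 4*m + m*m)*(6 + m) = (20 - 5*m - 4*m + m²)*(6 + m) = (20 + m² - 9*m)*(6 + m) = (6 + m)*(20 + m² - 9*m))
(-23*(-17))*(-2*Y(3) + 1) = (-23*(-17))*(-2*(6 + 3)*(20 + 3² - 9*3) + 1) = 391*(-18*(20 + 9 - 27) + 1) = 391*(-18*2 + 1) = 391*(-2*18 + 1) = 391*(-36 + 1) = 391*(-35) = -13685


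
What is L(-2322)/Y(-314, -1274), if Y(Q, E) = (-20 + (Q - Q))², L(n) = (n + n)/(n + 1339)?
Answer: 1161/98300 ≈ 0.011811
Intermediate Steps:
L(n) = 2*n/(1339 + n) (L(n) = (2*n)/(1339 + n) = 2*n/(1339 + n))
Y(Q, E) = 400 (Y(Q, E) = (-20 + 0)² = (-20)² = 400)
L(-2322)/Y(-314, -1274) = (2*(-2322)/(1339 - 2322))/400 = (2*(-2322)/(-983))*(1/400) = (2*(-2322)*(-1/983))*(1/400) = (4644/983)*(1/400) = 1161/98300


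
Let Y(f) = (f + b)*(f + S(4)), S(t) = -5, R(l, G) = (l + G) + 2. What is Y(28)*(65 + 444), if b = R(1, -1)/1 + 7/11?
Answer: 3945259/11 ≈ 3.5866e+5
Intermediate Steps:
R(l, G) = 2 + G + l (R(l, G) = (G + l) + 2 = 2 + G + l)
b = 29/11 (b = (2 - 1 + 1)/1 + 7/11 = 2*1 + 7*(1/11) = 2 + 7/11 = 29/11 ≈ 2.6364)
Y(f) = (-5 + f)*(29/11 + f) (Y(f) = (f + 29/11)*(f - 5) = (29/11 + f)*(-5 + f) = (-5 + f)*(29/11 + f))
Y(28)*(65 + 444) = (-145/11 + 28² - 26/11*28)*(65 + 444) = (-145/11 + 784 - 728/11)*509 = (7751/11)*509 = 3945259/11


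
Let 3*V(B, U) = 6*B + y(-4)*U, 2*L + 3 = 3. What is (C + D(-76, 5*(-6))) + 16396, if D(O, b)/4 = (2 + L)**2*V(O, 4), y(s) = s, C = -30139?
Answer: -48781/3 ≈ -16260.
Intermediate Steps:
L = 0 (L = -3/2 + (1/2)*3 = -3/2 + 3/2 = 0)
V(B, U) = 2*B - 4*U/3 (V(B, U) = (6*B - 4*U)/3 = (-4*U + 6*B)/3 = 2*B - 4*U/3)
D(O, b) = -256/3 + 32*O (D(O, b) = 4*((2 + 0)**2*(2*O - 4/3*4)) = 4*(2**2*(2*O - 16/3)) = 4*(4*(-16/3 + 2*O)) = 4*(-64/3 + 8*O) = -256/3 + 32*O)
(C + D(-76, 5*(-6))) + 16396 = (-30139 + (-256/3 + 32*(-76))) + 16396 = (-30139 + (-256/3 - 2432)) + 16396 = (-30139 - 7552/3) + 16396 = -97969/3 + 16396 = -48781/3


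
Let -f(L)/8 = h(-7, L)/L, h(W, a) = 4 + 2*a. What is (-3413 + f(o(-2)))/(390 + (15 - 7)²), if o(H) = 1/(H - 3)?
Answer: -3269/454 ≈ -7.2004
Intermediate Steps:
o(H) = 1/(-3 + H)
f(L) = -8*(4 + 2*L)/L
(-3413 + f(o(-2)))/(390 + (15 - 7)²) = (-3413 + (-16 - 32/(1/(-3 - 2))))/(390 + (15 - 7)²) = (-3413 + (-16 - 32/(1/(-5))))/(390 + 8²) = (-3413 + (-16 - 32/(-⅕)))/(390 + 64) = (-3413 + (-16 - 32*(-5)))/454 = (-3413 + (-16 + 160))*(1/454) = (-3413 + 144)*(1/454) = -3269*1/454 = -3269/454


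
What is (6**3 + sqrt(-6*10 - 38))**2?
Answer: 46558 + 3024*I*sqrt(2) ≈ 46558.0 + 4276.6*I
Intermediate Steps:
(6**3 + sqrt(-6*10 - 38))**2 = (216 + sqrt(-60 - 38))**2 = (216 + sqrt(-98))**2 = (216 + 7*I*sqrt(2))**2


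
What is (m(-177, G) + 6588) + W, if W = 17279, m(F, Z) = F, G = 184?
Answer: 23690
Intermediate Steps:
(m(-177, G) + 6588) + W = (-177 + 6588) + 17279 = 6411 + 17279 = 23690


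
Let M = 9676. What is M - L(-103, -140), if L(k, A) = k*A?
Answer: -4744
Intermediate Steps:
L(k, A) = A*k
M - L(-103, -140) = 9676 - (-140)*(-103) = 9676 - 1*14420 = 9676 - 14420 = -4744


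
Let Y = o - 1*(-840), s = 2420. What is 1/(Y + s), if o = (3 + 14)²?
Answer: 1/3549 ≈ 0.00028177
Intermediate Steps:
o = 289 (o = 17² = 289)
Y = 1129 (Y = 289 - 1*(-840) = 289 + 840 = 1129)
1/(Y + s) = 1/(1129 + 2420) = 1/3549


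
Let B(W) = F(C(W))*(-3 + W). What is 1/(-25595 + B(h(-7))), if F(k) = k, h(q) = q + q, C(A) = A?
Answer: -1/25357 ≈ -3.9437e-5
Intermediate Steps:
h(q) = 2*q
B(W) = W*(-3 + W)
1/(-25595 + B(h(-7))) = 1/(-25595 + (2*(-7))*(-3 + 2*(-7))) = 1/(-25595 - 14*(-3 - 14)) = 1/(-25595 - 14*(-17)) = 1/(-25595 + 238) = 1/(-25357) = -1/25357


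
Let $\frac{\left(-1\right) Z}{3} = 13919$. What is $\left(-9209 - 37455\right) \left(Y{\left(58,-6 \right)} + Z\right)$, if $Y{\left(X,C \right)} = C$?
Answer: $1948828632$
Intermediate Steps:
$Z = -41757$ ($Z = \left(-3\right) 13919 = -41757$)
$\left(-9209 - 37455\right) \left(Y{\left(58,-6 \right)} + Z\right) = \left(-9209 - 37455\right) \left(-6 - 41757\right) = \left(-46664\right) \left(-41763\right) = 1948828632$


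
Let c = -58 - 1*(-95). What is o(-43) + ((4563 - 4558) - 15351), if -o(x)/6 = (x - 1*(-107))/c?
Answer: -568186/37 ≈ -15356.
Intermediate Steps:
c = 37 (c = -58 + 95 = 37)
o(x) = -642/37 - 6*x/37 (o(x) = -6*(x - 1*(-107))/37 = -6*(x + 107)/37 = -6*(107 + x)/37 = -6*(107/37 + x/37) = -642/37 - 6*x/37)
o(-43) + ((4563 - 4558) - 15351) = (-642/37 - 6/37*(-43)) + ((4563 - 4558) - 15351) = (-642/37 + 258/37) + (5 - 15351) = -384/37 - 15346 = -568186/37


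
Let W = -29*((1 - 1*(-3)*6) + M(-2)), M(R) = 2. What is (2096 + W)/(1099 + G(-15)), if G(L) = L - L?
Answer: 1487/1099 ≈ 1.3530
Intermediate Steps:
G(L) = 0
W = -609 (W = -29*((1 - 1*(-3)*6) + 2) = -29*((1 + 3*6) + 2) = -29*((1 + 18) + 2) = -29*(19 + 2) = -29*21 = -609)
(2096 + W)/(1099 + G(-15)) = (2096 - 609)/(1099 + 0) = 1487/1099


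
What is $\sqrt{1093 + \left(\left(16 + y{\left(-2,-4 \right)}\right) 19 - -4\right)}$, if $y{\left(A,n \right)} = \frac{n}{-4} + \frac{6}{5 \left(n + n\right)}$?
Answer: $\frac{\sqrt{141715}}{10} \approx 37.645$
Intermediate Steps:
$y{\left(A,n \right)} = - \frac{n}{4} + \frac{3}{5 n}$ ($y{\left(A,n \right)} = n \left(- \frac{1}{4}\right) + \frac{6}{5 \cdot 2 n} = - \frac{n}{4} + \frac{6}{10 n} = - \frac{n}{4} + 6 \frac{1}{10 n} = - \frac{n}{4} + \frac{3}{5 n}$)
$\sqrt{1093 + \left(\left(16 + y{\left(-2,-4 \right)}\right) 19 - -4\right)} = \sqrt{1093 - \left(-4 - \left(16 + \left(\left(- \frac{1}{4}\right) \left(-4\right) + \frac{3}{5 \left(-4\right)}\right)\right) 19\right)} = \sqrt{1093 + \left(\left(16 + \left(1 + \frac{3}{5} \left(- \frac{1}{4}\right)\right)\right) 19 + 4\right)} = \sqrt{1093 + \left(\left(16 + \left(1 - \frac{3}{20}\right)\right) 19 + 4\right)} = \sqrt{1093 + \left(\left(16 + \frac{17}{20}\right) 19 + 4\right)} = \sqrt{1093 + \left(\frac{337}{20} \cdot 19 + 4\right)} = \sqrt{1093 + \left(\frac{6403}{20} + 4\right)} = \sqrt{1093 + \frac{6483}{20}} = \sqrt{\frac{28343}{20}} = \frac{\sqrt{141715}}{10}$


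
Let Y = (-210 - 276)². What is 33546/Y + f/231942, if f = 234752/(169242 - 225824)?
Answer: 6113800136581/43052436431442 ≈ 0.14201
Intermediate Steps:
Y = 236196 (Y = (-486)² = 236196)
f = -117376/28291 (f = 234752/(-56582) = 234752*(-1/56582) = -117376/28291 ≈ -4.1489)
33546/Y + f/231942 = 33546/236196 - 117376/28291/231942 = 33546*(1/236196) - 117376/28291*1/231942 = 5591/39366 - 58688/3280935561 = 6113800136581/43052436431442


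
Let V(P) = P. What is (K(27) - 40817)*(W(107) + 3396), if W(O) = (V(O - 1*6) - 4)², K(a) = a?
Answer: -522315950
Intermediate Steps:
W(O) = (-10 + O)² (W(O) = ((O - 1*6) - 4)² = ((O - 6) - 4)² = ((-6 + O) - 4)² = (-10 + O)²)
(K(27) - 40817)*(W(107) + 3396) = (27 - 40817)*((-10 + 107)² + 3396) = -40790*(97² + 3396) = -40790*(9409 + 3396) = -40790*12805 = -522315950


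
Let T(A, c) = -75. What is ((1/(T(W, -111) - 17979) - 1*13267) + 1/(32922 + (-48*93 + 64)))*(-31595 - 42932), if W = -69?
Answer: 127285751704679482/128734047 ≈ 9.8875e+8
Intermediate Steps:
((1/(T(W, -111) - 17979) - 1*13267) + 1/(32922 + (-48*93 + 64)))*(-31595 - 42932) = ((1/(-75 - 17979) - 1*13267) + 1/(32922 + (-48*93 + 64)))*(-31595 - 42932) = ((1/(-18054) - 13267) + 1/(32922 + (-4464 + 64)))*(-74527) = ((-1/18054 - 13267) + 1/(32922 - 4400))*(-74527) = (-239522419/18054 + 1/28522)*(-74527) = -1707914604166/128734047*(-74527) = 127285751704679482/128734047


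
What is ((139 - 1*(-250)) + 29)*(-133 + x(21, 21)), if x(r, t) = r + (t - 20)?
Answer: -46398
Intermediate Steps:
x(r, t) = -20 + r + t (x(r, t) = r + (-20 + t) = -20 + r + t)
((139 - 1*(-250)) + 29)*(-133 + x(21, 21)) = ((139 - 1*(-250)) + 29)*(-133 + (-20 + 21 + 21)) = ((139 + 250) + 29)*(-133 + 22) = (389 + 29)*(-111) = 418*(-111) = -46398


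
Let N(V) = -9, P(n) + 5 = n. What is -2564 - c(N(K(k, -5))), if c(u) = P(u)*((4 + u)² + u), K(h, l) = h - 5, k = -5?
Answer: -2340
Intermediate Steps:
K(h, l) = -5 + h
P(n) = -5 + n
c(u) = (-5 + u)*(u + (4 + u)²) (c(u) = (-5 + u)*((4 + u)² + u) = (-5 + u)*(u + (4 + u)²))
-2564 - c(N(K(k, -5))) = -2564 - (-5 - 9)*(-9 + (4 - 9)²) = -2564 - (-14)*(-9 + (-5)²) = -2564 - (-14)*(-9 + 25) = -2564 - (-14)*16 = -2564 - 1*(-224) = -2564 + 224 = -2340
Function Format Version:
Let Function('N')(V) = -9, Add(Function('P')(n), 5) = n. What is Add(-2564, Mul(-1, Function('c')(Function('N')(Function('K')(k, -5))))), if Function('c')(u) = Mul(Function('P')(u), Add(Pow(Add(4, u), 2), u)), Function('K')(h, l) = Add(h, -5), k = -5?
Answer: -2340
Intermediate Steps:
Function('K')(h, l) = Add(-5, h)
Function('P')(n) = Add(-5, n)
Function('c')(u) = Mul(Add(-5, u), Add(u, Pow(Add(4, u), 2))) (Function('c')(u) = Mul(Add(-5, u), Add(Pow(Add(4, u), 2), u)) = Mul(Add(-5, u), Add(u, Pow(Add(4, u), 2))))
Add(-2564, Mul(-1, Function('c')(Function('N')(Function('K')(k, -5))))) = Add(-2564, Mul(-1, Mul(Add(-5, -9), Add(-9, Pow(Add(4, -9), 2))))) = Add(-2564, Mul(-1, Mul(-14, Add(-9, Pow(-5, 2))))) = Add(-2564, Mul(-1, Mul(-14, Add(-9, 25)))) = Add(-2564, Mul(-1, Mul(-14, 16))) = Add(-2564, Mul(-1, -224)) = Add(-2564, 224) = -2340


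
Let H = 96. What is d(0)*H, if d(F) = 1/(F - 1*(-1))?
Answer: 96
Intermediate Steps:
d(F) = 1/(1 + F) (d(F) = 1/(F + 1) = 1/(1 + F))
d(0)*H = 96/(1 + 0) = 96/1 = 1*96 = 96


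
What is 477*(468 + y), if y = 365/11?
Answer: 2629701/11 ≈ 2.3906e+5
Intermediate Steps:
y = 365/11 (y = 365*(1/11) = 365/11 ≈ 33.182)
477*(468 + y) = 477*(468 + 365/11) = 477*(5513/11) = 2629701/11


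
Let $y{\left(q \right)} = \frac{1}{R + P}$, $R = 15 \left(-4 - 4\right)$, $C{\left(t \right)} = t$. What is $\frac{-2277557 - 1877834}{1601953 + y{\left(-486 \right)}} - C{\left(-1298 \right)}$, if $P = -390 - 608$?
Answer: $\frac{2320050794856}{1790983453} \approx 1295.4$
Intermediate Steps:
$P = -998$ ($P = -390 - 608 = -998$)
$R = -120$ ($R = 15 \left(-8\right) = -120$)
$y{\left(q \right)} = - \frac{1}{1118}$ ($y{\left(q \right)} = \frac{1}{-120 - 998} = \frac{1}{-1118} = - \frac{1}{1118}$)
$\frac{-2277557 - 1877834}{1601953 + y{\left(-486 \right)}} - C{\left(-1298 \right)} = \frac{-2277557 - 1877834}{1601953 - \frac{1}{1118}} - -1298 = - \frac{4155391}{\frac{1790983453}{1118}} + 1298 = \left(-4155391\right) \frac{1118}{1790983453} + 1298 = - \frac{4645727138}{1790983453} + 1298 = \frac{2320050794856}{1790983453}$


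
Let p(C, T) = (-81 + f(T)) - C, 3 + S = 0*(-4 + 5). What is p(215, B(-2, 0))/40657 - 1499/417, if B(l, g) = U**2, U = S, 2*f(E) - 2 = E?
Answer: -122131963/33907938 ≈ -3.6019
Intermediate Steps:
S = -3 (S = -3 + 0*(-4 + 5) = -3 + 0*1 = -3 + 0 = -3)
f(E) = 1 + E/2
U = -3
B(l, g) = 9 (B(l, g) = (-3)**2 = 9)
p(C, T) = -80 + T/2 - C (p(C, T) = (-81 + (1 + T/2)) - C = (-80 + T/2) - C = -80 + T/2 - C)
p(215, B(-2, 0))/40657 - 1499/417 = (-80 + (1/2)*9 - 1*215)/40657 - 1499/417 = (-80 + 9/2 - 215)*(1/40657) - 1499*1/417 = -581/2*1/40657 - 1499/417 = -581/81314 - 1499/417 = -122131963/33907938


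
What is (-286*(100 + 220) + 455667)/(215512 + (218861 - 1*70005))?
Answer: 364147/364368 ≈ 0.99939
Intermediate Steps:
(-286*(100 + 220) + 455667)/(215512 + (218861 - 1*70005)) = (-286*320 + 455667)/(215512 + (218861 - 70005)) = (-91520 + 455667)/(215512 + 148856) = 364147/364368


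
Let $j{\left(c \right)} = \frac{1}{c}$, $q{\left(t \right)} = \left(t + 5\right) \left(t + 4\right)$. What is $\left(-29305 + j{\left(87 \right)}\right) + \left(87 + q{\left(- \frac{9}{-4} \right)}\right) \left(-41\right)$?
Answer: $- \frac{48343883}{1392} \approx -34730.0$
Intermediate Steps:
$q{\left(t \right)} = \left(4 + t\right) \left(5 + t\right)$ ($q{\left(t \right)} = \left(5 + t\right) \left(4 + t\right) = \left(4 + t\right) \left(5 + t\right)$)
$\left(-29305 + j{\left(87 \right)}\right) + \left(87 + q{\left(- \frac{9}{-4} \right)}\right) \left(-41\right) = \left(-29305 + \frac{1}{87}\right) + \left(87 + \left(20 + \left(- \frac{9}{-4}\right)^{2} + 9 \left(- \frac{9}{-4}\right)\right)\right) \left(-41\right) = \left(-29305 + \frac{1}{87}\right) + \left(87 + \left(20 + \left(\left(-9\right) \left(- \frac{1}{4}\right)\right)^{2} + 9 \left(\left(-9\right) \left(- \frac{1}{4}\right)\right)\right)\right) \left(-41\right) = - \frac{2549534}{87} + \left(87 + \left(20 + \left(\frac{9}{4}\right)^{2} + 9 \cdot \frac{9}{4}\right)\right) \left(-41\right) = - \frac{2549534}{87} + \left(87 + \left(20 + \frac{81}{16} + \frac{81}{4}\right)\right) \left(-41\right) = - \frac{2549534}{87} + \left(87 + \frac{725}{16}\right) \left(-41\right) = - \frac{2549534}{87} + \frac{2117}{16} \left(-41\right) = - \frac{2549534}{87} - \frac{86797}{16} = - \frac{48343883}{1392}$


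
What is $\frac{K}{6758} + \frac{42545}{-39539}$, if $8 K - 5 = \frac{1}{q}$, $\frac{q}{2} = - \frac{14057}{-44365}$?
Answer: $- \frac{64659185923355}{60097512448544} \approx -1.0759$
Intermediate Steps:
$q = \frac{28114}{44365}$ ($q = 2 \left(- \frac{14057}{-44365}\right) = 2 \left(\left(-14057\right) \left(- \frac{1}{44365}\right)\right) = 2 \cdot \frac{14057}{44365} = \frac{28114}{44365} \approx 0.6337$)
$K = \frac{184935}{224912}$ ($K = \frac{5}{8} + \frac{1}{8 \cdot \frac{28114}{44365}} = \frac{5}{8} + \frac{1}{8} \cdot \frac{44365}{28114} = \frac{5}{8} + \frac{44365}{224912} = \frac{184935}{224912} \approx 0.82226$)
$\frac{K}{6758} + \frac{42545}{-39539} = \frac{184935}{224912 \cdot 6758} + \frac{42545}{-39539} = \frac{184935}{224912} \cdot \frac{1}{6758} + 42545 \left(- \frac{1}{39539}\right) = \frac{184935}{1519955296} - \frac{42545}{39539} = - \frac{64659185923355}{60097512448544}$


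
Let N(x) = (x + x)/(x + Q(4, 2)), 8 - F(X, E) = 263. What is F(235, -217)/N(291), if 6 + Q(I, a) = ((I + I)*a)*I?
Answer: -29665/194 ≈ -152.91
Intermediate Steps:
Q(I, a) = -6 + 2*a*I² (Q(I, a) = -6 + ((I + I)*a)*I = -6 + ((2*I)*a)*I = -6 + (2*I*a)*I = -6 + 2*a*I²)
F(X, E) = -255 (F(X, E) = 8 - 1*263 = 8 - 263 = -255)
N(x) = 2*x/(58 + x) (N(x) = (x + x)/(x + (-6 + 2*2*4²)) = (2*x)/(x + (-6 + 2*2*16)) = (2*x)/(x + (-6 + 64)) = (2*x)/(x + 58) = (2*x)/(58 + x) = 2*x/(58 + x))
F(235, -217)/N(291) = -255/(2*291/(58 + 291)) = -255/(2*291/349) = -255/(2*291*(1/349)) = -255/582/349 = -255*349/582 = -29665/194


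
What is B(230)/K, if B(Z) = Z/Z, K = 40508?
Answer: 1/40508 ≈ 2.4686e-5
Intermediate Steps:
B(Z) = 1
B(230)/K = 1/40508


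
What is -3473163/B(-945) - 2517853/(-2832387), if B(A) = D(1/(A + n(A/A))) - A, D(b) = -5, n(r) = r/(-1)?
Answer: -578527938133/156614340 ≈ -3694.0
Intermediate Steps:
n(r) = -r (n(r) = r*(-1) = -r)
B(A) = -5 - A
-3473163/B(-945) - 2517853/(-2832387) = -3473163/(-5 - 1*(-945)) - 2517853/(-2832387) = -3473163/(-5 + 945) - 2517853*(-1/2832387) = -3473163/940 + 148109/166611 = -578527938133/156614340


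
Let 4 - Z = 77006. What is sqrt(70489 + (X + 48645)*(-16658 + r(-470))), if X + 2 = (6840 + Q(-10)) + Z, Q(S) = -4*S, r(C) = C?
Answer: sqrt(367962801) ≈ 19182.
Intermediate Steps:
Z = -77002 (Z = 4 - 1*77006 = 4 - 77006 = -77002)
X = -70124 (X = -2 + ((6840 - 4*(-10)) - 77002) = -2 + ((6840 + 40) - 77002) = -2 + (6880 - 77002) = -2 - 70122 = -70124)
sqrt(70489 + (X + 48645)*(-16658 + r(-470))) = sqrt(70489 + (-70124 + 48645)*(-16658 - 470)) = sqrt(70489 - 21479*(-17128)) = sqrt(70489 + 367892312) = sqrt(367962801)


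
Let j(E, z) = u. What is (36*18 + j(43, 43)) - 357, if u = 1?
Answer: 292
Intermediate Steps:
j(E, z) = 1
(36*18 + j(43, 43)) - 357 = (36*18 + 1) - 357 = (648 + 1) - 357 = 649 - 357 = 292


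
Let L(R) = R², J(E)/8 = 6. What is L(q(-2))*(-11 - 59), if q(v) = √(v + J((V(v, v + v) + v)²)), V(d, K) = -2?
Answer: -3220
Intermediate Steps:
J(E) = 48 (J(E) = 8*6 = 48)
q(v) = √(48 + v) (q(v) = √(v + 48) = √(48 + v))
L(q(-2))*(-11 - 59) = (√(48 - 2))²*(-11 - 59) = (√46)²*(-70) = 46*(-70) = -3220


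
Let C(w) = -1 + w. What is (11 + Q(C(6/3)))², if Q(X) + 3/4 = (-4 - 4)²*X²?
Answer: 88209/16 ≈ 5513.1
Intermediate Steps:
Q(X) = -¾ + 64*X² (Q(X) = -¾ + (-4 - 4)²*X² = -¾ + (-8)²*X² = -¾ + 64*X²)
(11 + Q(C(6/3)))² = (11 + (-¾ + 64*(-1 + 6/3)²))² = (11 + (-¾ + 64*(-1 + 6*(⅓))²))² = (11 + (-¾ + 64*(-1 + 2)²))² = (11 + (-¾ + 64*1²))² = (11 + (-¾ + 64*1))² = (11 + (-¾ + 64))² = (11 + 253/4)² = (297/4)² = 88209/16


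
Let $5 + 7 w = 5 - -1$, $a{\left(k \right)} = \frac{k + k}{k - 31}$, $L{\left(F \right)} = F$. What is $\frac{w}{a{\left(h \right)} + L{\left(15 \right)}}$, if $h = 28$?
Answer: $- \frac{3}{77} \approx -0.038961$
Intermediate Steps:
$a{\left(k \right)} = \frac{2 k}{-31 + k}$
$w = \frac{1}{7}$ ($w = - \frac{5}{7} + \frac{5 - -1}{7} = - \frac{5}{7} + \frac{5 + 1}{7} = - \frac{5}{7} + \frac{1}{7} \cdot 6 = - \frac{5}{7} + \frac{6}{7} = \frac{1}{7} \approx 0.14286$)
$\frac{w}{a{\left(h \right)} + L{\left(15 \right)}} = \frac{1}{2 \cdot 28 \frac{1}{-31 + 28} + 15} \cdot \frac{1}{7} = \frac{1}{2 \cdot 28 \frac{1}{-3} + 15} \cdot \frac{1}{7} = \frac{1}{2 \cdot 28 \left(- \frac{1}{3}\right) + 15} \cdot \frac{1}{7} = \frac{1}{- \frac{56}{3} + 15} \cdot \frac{1}{7} = \frac{1}{- \frac{11}{3}} \cdot \frac{1}{7} = \left(- \frac{3}{11}\right) \frac{1}{7} = - \frac{3}{77}$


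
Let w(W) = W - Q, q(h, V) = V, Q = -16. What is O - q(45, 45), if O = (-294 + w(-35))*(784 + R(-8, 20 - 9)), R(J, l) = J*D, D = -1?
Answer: -247941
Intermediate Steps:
R(J, l) = -J (R(J, l) = J*(-1) = -J)
w(W) = 16 + W (w(W) = W - 1*(-16) = W + 16 = 16 + W)
O = -247896 (O = (-294 + (16 - 35))*(784 - 1*(-8)) = (-294 - 19)*(784 + 8) = -313*792 = -247896)
O - q(45, 45) = -247896 - 1*45 = -247896 - 45 = -247941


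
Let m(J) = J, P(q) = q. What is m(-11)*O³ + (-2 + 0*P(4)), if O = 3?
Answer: -299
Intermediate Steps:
m(-11)*O³ + (-2 + 0*P(4)) = -11*3³ + (-2 + 0*4) = -11*27 + (-2 + 0) = -297 - 2 = -299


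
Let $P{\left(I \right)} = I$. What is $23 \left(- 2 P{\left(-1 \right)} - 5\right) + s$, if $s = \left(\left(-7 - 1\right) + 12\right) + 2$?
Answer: $-63$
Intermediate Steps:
$s = 6$ ($s = \left(\left(-7 - 1\right) + 12\right) + 2 = \left(-8 + 12\right) + 2 = 4 + 2 = 6$)
$23 \left(- 2 P{\left(-1 \right)} - 5\right) + s = 23 \left(\left(-2\right) \left(-1\right) - 5\right) + 6 = 23 \left(2 - 5\right) + 6 = 23 \left(-3\right) + 6 = -69 + 6 = -63$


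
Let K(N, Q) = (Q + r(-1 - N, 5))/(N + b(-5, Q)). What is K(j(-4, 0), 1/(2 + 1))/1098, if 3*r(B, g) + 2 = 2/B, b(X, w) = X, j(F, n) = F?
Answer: 1/88938 ≈ 1.1244e-5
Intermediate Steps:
r(B, g) = -2/3 + 2/(3*B) (r(B, g) = -2/3 + (2/B)/3 = -2/3 + 2/(3*B))
K(N, Q) = (Q + 2*(2 + N)/(3*(-1 - N)))/(-5 + N) (K(N, Q) = (Q + 2*(1 - (-1 - N))/(3*(-1 - N)))/(N - 5) = (Q + 2*(1 + (1 + N))/(3*(-1 - N)))/(-5 + N) = (Q + 2*(2 + N)/(3*(-1 - N)))/(-5 + N))
K(j(-4, 0), 1/(2 + 1))/1098 = ((-4 - 2*(-4) + 3*(1 - 4)/(2 + 1))/(3*(1 - 4)*(-5 - 4)))/1098 = ((1/3)*(-4 + 8 + 3*(-3)/3)/(-3*(-9)))*(1/1098) = ((1/3)*(-1/3)*(-1/9)*(-4 + 8 + 3*(1/3)*(-3)))*(1/1098) = ((1/3)*(-1/3)*(-1/9)*(-4 + 8 - 3))*(1/1098) = ((1/3)*(-1/3)*(-1/9)*1)*(1/1098) = (1/81)*(1/1098) = 1/88938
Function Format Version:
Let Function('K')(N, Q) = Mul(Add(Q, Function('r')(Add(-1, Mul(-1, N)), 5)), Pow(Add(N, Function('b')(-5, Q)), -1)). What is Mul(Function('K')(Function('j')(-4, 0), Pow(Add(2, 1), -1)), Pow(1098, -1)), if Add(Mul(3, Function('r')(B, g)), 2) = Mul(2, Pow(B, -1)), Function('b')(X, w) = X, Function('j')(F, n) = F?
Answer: Rational(1, 88938) ≈ 1.1244e-5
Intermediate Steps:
Function('r')(B, g) = Add(Rational(-2, 3), Mul(Rational(2, 3), Pow(B, -1))) (Function('r')(B, g) = Add(Rational(-2, 3), Mul(Rational(1, 3), Mul(2, Pow(B, -1)))) = Add(Rational(-2, 3), Mul(Rational(2, 3), Pow(B, -1))))
Function('K')(N, Q) = Mul(Pow(Add(-5, N), -1), Add(Q, Mul(Rational(2, 3), Pow(Add(-1, Mul(-1, N)), -1), Add(2, N)))) (Function('K')(N, Q) = Mul(Add(Q, Mul(Rational(2, 3), Pow(Add(-1, Mul(-1, N)), -1), Add(1, Mul(-1, Add(-1, Mul(-1, N)))))), Pow(Add(N, -5), -1)) = Mul(Add(Q, Mul(Rational(2, 3), Pow(Add(-1, Mul(-1, N)), -1), Add(1, Add(1, N)))), Pow(Add(-5, N), -1)) = Mul(Add(Q, Mul(Rational(2, 3), Pow(Add(-1, Mul(-1, N)), -1), Add(2, N))), Pow(Add(-5, N), -1)) = Mul(Pow(Add(-5, N), -1), Add(Q, Mul(Rational(2, 3), Pow(Add(-1, Mul(-1, N)), -1), Add(2, N)))))
Mul(Function('K')(Function('j')(-4, 0), Pow(Add(2, 1), -1)), Pow(1098, -1)) = Mul(Mul(Rational(1, 3), Pow(Add(1, -4), -1), Pow(Add(-5, -4), -1), Add(-4, Mul(-2, -4), Mul(3, Pow(Add(2, 1), -1), Add(1, -4)))), Pow(1098, -1)) = Mul(Mul(Rational(1, 3), Pow(-3, -1), Pow(-9, -1), Add(-4, 8, Mul(3, Pow(3, -1), -3))), Rational(1, 1098)) = Mul(Mul(Rational(1, 3), Rational(-1, 3), Rational(-1, 9), Add(-4, 8, Mul(3, Rational(1, 3), -3))), Rational(1, 1098)) = Mul(Mul(Rational(1, 3), Rational(-1, 3), Rational(-1, 9), Add(-4, 8, -3)), Rational(1, 1098)) = Mul(Mul(Rational(1, 3), Rational(-1, 3), Rational(-1, 9), 1), Rational(1, 1098)) = Mul(Rational(1, 81), Rational(1, 1098)) = Rational(1, 88938)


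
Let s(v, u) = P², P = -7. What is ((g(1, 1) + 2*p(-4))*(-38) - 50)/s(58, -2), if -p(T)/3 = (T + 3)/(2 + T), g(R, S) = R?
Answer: 26/49 ≈ 0.53061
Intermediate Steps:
p(T) = -3*(3 + T)/(2 + T) (p(T) = -3*(T + 3)/(2 + T) = -3*(3 + T)/(2 + T))
s(v, u) = 49 (s(v, u) = (-7)² = 49)
((g(1, 1) + 2*p(-4))*(-38) - 50)/s(58, -2) = ((1 + 2*(3*(-3 - 1*(-4))/(2 - 4)))*(-38) - 50)/49 = ((1 + 2*(3*(-3 + 4)/(-2)))*(-38) - 50)*(1/49) = ((1 + 2*(3*(-½)*1))*(-38) - 50)*(1/49) = ((1 + 2*(-3/2))*(-38) - 50)*(1/49) = ((1 - 3)*(-38) - 50)*(1/49) = (-2*(-38) - 50)*(1/49) = (76 - 50)*(1/49) = 26*(1/49) = 26/49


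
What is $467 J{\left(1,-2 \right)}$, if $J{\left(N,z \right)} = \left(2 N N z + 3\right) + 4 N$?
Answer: $1401$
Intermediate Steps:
$J{\left(N,z \right)} = 3 + 4 N + 2 z N^{2}$ ($J{\left(N,z \right)} = \left(2 N^{2} z + 3\right) + 4 N = \left(2 z N^{2} + 3\right) + 4 N = \left(3 + 2 z N^{2}\right) + 4 N = 3 + 4 N + 2 z N^{2}$)
$467 J{\left(1,-2 \right)} = 467 \left(3 + 4 \cdot 1 + 2 \left(-2\right) 1^{2}\right) = 467 \left(3 + 4 + 2 \left(-2\right) 1\right) = 467 \left(3 + 4 - 4\right) = 467 \cdot 3 = 1401$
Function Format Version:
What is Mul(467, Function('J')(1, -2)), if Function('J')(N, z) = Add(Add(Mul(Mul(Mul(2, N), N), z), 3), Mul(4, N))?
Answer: 1401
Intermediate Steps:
Function('J')(N, z) = Add(3, Mul(4, N), Mul(2, z, Pow(N, 2))) (Function('J')(N, z) = Add(Add(Mul(Mul(2, Pow(N, 2)), z), 3), Mul(4, N)) = Add(Add(Mul(2, z, Pow(N, 2)), 3), Mul(4, N)) = Add(Add(3, Mul(2, z, Pow(N, 2))), Mul(4, N)) = Add(3, Mul(4, N), Mul(2, z, Pow(N, 2))))
Mul(467, Function('J')(1, -2)) = Mul(467, Add(3, Mul(4, 1), Mul(2, -2, Pow(1, 2)))) = Mul(467, Add(3, 4, Mul(2, -2, 1))) = Mul(467, Add(3, 4, -4)) = Mul(467, 3) = 1401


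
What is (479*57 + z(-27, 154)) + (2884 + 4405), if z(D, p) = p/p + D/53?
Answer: 1833402/53 ≈ 34593.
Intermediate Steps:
z(D, p) = 1 + D/53 (z(D, p) = 1 + D*(1/53) = 1 + D/53)
(479*57 + z(-27, 154)) + (2884 + 4405) = (479*57 + (1 + (1/53)*(-27))) + (2884 + 4405) = (27303 + (1 - 27/53)) + 7289 = (27303 + 26/53) + 7289 = 1447085/53 + 7289 = 1833402/53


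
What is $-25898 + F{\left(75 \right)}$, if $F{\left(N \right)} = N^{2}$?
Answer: $-20273$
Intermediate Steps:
$-25898 + F{\left(75 \right)} = -25898 + 75^{2} = -25898 + 5625 = -20273$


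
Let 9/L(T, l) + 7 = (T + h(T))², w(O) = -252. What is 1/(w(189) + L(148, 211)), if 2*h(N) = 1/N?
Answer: -1918615169/483490234044 ≈ -0.0039683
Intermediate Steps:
h(N) = 1/(2*N)
L(T, l) = 9/(-7 + (T + 1/(2*T))²)
1/(w(189) + L(148, 211)) = 1/(-252 + 36*148²/(1 - 24*148² + 4*148⁴)) = 1/(-252 + 36*21904/(1 - 24*21904 + 4*479785216)) = 1/(-252 + 36*21904/(1 - 525696 + 1919140864)) = 1/(-252 + 36*21904/1918615169) = 1/(-252 + 36*21904*(1/1918615169)) = 1/(-252 + 788544/1918615169) = 1/(-483490234044/1918615169) = -1918615169/483490234044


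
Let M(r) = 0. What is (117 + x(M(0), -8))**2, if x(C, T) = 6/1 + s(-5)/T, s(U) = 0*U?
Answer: 15129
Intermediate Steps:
s(U) = 0
x(C, T) = 6 (x(C, T) = 6/1 + 0/T = 6*1 + 0 = 6 + 0 = 6)
(117 + x(M(0), -8))**2 = (117 + 6)**2 = 123**2 = 15129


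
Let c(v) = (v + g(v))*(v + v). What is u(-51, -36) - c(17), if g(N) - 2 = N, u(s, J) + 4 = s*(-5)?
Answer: -973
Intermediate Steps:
u(s, J) = -4 - 5*s (u(s, J) = -4 + s*(-5) = -4 - 5*s)
g(N) = 2 + N
c(v) = 2*v*(2 + 2*v) (c(v) = (v + (2 + v))*(v + v) = (2 + 2*v)*(2*v) = 2*v*(2 + 2*v))
u(-51, -36) - c(17) = (-4 - 5*(-51)) - 4*17*(1 + 17) = (-4 + 255) - 4*17*18 = 251 - 1*1224 = 251 - 1224 = -973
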